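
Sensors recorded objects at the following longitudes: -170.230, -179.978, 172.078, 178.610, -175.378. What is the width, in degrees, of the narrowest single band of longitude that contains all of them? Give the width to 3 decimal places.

17.692°

Sort the longitudes: -179.978°, -175.378°, -170.230°, +172.078°, +178.610°.
Eastward gaps between consecutive values (wrapping around): 4.600°, 5.148°, 342.308°, 6.532°, 1.412°.
Largest gap = 342.308° ⇒ minimal covering band is its complement: 360° − 342.308° = 17.692°.
Band runs from +172.078° eastward to -170.230°, crossing the antimeridian.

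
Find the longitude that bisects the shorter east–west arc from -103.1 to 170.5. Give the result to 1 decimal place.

-146.3°

Signed shortest Δλ from -103.1° to +170.5° is -86.4°.
Midpoint longitude = -103.1° + (-86.4°)/2 = -103.1° − 43.2° = -146.3°.
(The naïve average (-103.1 + +170.5)/2 = 33.7° is on the wrong side of the globe.)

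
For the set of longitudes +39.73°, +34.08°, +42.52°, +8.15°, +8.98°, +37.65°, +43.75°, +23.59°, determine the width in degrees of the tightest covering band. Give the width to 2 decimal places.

35.60°

Sort the longitudes: +8.15°, +8.98°, +23.59°, +34.08°, +37.65°, +39.73°, +42.52°, +43.75°.
Eastward gaps between consecutive values (wrapping around): 0.83°, 14.61°, 10.49°, 3.57°, 2.08°, 2.79°, 1.23°, 324.40°.
Largest gap = 324.40° ⇒ minimal covering band is its complement: 360° − 324.40° = 35.60°.
Band runs from +8.15° eastward to +43.75°.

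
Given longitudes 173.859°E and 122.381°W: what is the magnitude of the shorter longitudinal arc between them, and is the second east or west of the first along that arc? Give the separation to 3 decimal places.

63.760° east

Raw difference: -122.381 − 173.859 = -296.24°.
Normalise into (−180°, 180°]: -296.24° + 360° = 63.76°.
Positive ⇒ the second point lies to the east; separation 63.760°.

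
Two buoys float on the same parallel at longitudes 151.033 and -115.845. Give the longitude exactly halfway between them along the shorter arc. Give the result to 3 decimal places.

Signed shortest Δλ from +151.033° to -115.845° is +93.122°.
Midpoint longitude = +151.033° + (+93.122°)/2 = +151.033° + 46.561° = +197.594°.
Normalise into (−180°, 180°]: -162.406°.
(The naïve average (+151.033 + -115.845)/2 = 17.594° is on the wrong side of the globe.)

-162.406°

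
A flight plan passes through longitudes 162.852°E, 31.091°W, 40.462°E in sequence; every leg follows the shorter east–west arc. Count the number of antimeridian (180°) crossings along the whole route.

Leg 1: +162.852° → -31.091°, shortest Δλ = 166.057° (east) — crosses 180°.
Leg 2: -31.091° → +40.462°, shortest Δλ = 71.553° (east) — does not cross 180°.
Total crossings: 1.

1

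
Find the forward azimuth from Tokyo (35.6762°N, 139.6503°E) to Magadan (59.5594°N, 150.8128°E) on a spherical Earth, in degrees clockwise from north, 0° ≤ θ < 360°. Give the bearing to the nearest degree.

Δλ = 150.8128 − 139.6503 = 11.1625°.
θ = atan2( sin Δλ · cos φ₂ , cos φ₁ · sin φ₂ − sin φ₁ · cos φ₂ · cos Δλ )
  = atan2(0.09808, 0.41046) = 13.439° → normalised to [0°, 360°): 13.439°.

13°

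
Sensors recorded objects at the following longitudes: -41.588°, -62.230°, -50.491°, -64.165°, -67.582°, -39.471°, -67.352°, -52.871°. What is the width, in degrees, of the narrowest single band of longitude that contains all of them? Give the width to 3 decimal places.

28.111°

Sort the longitudes: -67.582°, -67.352°, -64.165°, -62.230°, -52.871°, -50.491°, -41.588°, -39.471°.
Eastward gaps between consecutive values (wrapping around): 0.230°, 3.187°, 1.935°, 9.359°, 2.380°, 8.903°, 2.117°, 331.889°.
Largest gap = 331.889° ⇒ minimal covering band is its complement: 360° − 331.889° = 28.111°.
Band runs from -67.582° eastward to -39.471°.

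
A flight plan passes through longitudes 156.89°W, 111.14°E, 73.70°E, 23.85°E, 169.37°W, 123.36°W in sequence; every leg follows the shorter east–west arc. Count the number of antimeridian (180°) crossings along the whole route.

2

Leg 1: -156.89° → +111.14°, shortest Δλ = -91.97° (west) — crosses 180°.
Leg 2: +111.14° → +73.70°, shortest Δλ = -37.44° (west) — does not cross 180°.
Leg 3: +73.70° → +23.85°, shortest Δλ = -49.85° (west) — does not cross 180°.
Leg 4: +23.85° → -169.37°, shortest Δλ = 166.78° (east) — crosses 180°.
Leg 5: -169.37° → -123.36°, shortest Δλ = 46.01° (east) — does not cross 180°.
Total crossings: 2.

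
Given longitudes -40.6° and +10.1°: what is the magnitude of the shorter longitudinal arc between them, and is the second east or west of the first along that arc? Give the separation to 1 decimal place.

50.7° east

Raw difference: 10.1 − -40.6 = 50.7°.
Normalise into (−180°, 180°]: 50.7° stays 50.7°.
Positive ⇒ the second point lies to the east; separation 50.7°.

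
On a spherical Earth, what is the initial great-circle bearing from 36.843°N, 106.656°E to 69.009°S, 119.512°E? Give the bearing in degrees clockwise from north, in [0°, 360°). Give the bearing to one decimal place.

Δλ = 119.512 − 106.656 = 12.856°.
θ = atan2( sin Δλ · cos φ₂ , cos φ₁ · sin φ₂ − sin φ₁ · cos φ₂ · cos Δλ )
  = atan2(0.07970, -0.95659) = 175.237° → normalised to [0°, 360°): 175.237°.

175.2°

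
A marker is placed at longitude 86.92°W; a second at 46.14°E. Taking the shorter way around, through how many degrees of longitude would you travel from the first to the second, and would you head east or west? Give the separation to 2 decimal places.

Raw difference: 46.14 − -86.92 = 133.06°.
Normalise into (−180°, 180°]: 133.06° stays 133.06°.
Positive ⇒ the second point lies to the east; separation 133.06°.

133.06° east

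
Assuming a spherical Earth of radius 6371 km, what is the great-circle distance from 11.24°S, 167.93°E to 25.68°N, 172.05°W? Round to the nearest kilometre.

4642 km

Δλ = -172.05 − 167.93 = -339.98°; wrapped into (−180°, 180°]: 20.02°.
Δφ = 25.68 − -11.24 = 36.92°.
a = sin²(Δφ/2) + cos φ₁ · cos φ₂ · sin²(Δλ/2) = 0.126969.
c = 2·atan2(√a, √(1−a)) = 0.72867 rad → d = 6371·c ≈ 4642.35 km.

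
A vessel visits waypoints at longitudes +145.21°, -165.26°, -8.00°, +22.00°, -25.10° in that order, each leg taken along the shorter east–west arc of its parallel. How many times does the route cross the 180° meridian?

Leg 1: +145.21° → -165.26°, shortest Δλ = 49.53° (east) — crosses 180°.
Leg 2: -165.26° → -8.00°, shortest Δλ = 157.26° (east) — does not cross 180°.
Leg 3: -8.00° → +22.00°, shortest Δλ = 30.0° (east) — does not cross 180°.
Leg 4: +22.00° → -25.10°, shortest Δλ = -47.1° (west) — does not cross 180°.
Total crossings: 1.

1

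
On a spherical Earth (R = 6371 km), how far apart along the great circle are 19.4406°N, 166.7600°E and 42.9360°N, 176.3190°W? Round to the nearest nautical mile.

Δλ = -176.3190 − 166.7600 = -343.0790°; wrapped into (−180°, 180°]: 16.9210°.
Δφ = 42.9360 − 19.4406 = 23.4954°.
a = sin²(Δφ/2) + cos φ₁ · cos φ₂ · sin²(Δλ/2) = 0.056398.
c = 2·atan2(√a, √(1−a)) = 0.47955 rad → d = 6371·c ≈ 3055.20 km ≈ 1649.68 nmi.

1650 nmi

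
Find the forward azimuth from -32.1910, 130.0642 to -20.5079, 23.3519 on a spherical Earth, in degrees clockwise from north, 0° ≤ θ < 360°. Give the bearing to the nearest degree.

Δλ = 23.3519 − 130.0642 = -106.7123°.
θ = atan2( sin Δλ · cos φ₂ , cos φ₁ · sin φ₂ − sin φ₁ · cos φ₂ · cos Δλ )
  = atan2(-0.89706, -0.43997) = -116.126° → normalised to [0°, 360°): 243.874°.

244°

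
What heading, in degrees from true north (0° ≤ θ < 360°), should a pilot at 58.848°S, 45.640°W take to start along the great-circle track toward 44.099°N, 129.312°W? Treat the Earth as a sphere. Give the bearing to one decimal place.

Δλ = -129.312 − -45.640 = -83.672°.
θ = atan2( sin Δλ · cos φ₂ , cos φ₁ · sin φ₂ − sin φ₁ · cos φ₂ · cos Δλ )
  = atan2(-0.71376, 0.42774) = -59.067° → normalised to [0°, 360°): 300.933°.

300.9°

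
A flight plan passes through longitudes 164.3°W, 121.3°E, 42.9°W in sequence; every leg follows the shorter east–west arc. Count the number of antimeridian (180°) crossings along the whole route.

1

Leg 1: -164.3° → +121.3°, shortest Δλ = -74.4° (west) — crosses 180°.
Leg 2: +121.3° → -42.9°, shortest Δλ = -164.2° (west) — does not cross 180°.
Total crossings: 1.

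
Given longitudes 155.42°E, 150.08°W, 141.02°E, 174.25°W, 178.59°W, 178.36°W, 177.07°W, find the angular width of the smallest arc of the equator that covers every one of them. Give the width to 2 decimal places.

68.90°

Sort the longitudes: -178.59°, -178.36°, -177.07°, -174.25°, -150.08°, +141.02°, +155.42°.
Eastward gaps between consecutive values (wrapping around): 0.23°, 1.29°, 2.82°, 24.17°, 291.10°, 14.40°, 25.99°.
Largest gap = 291.10° ⇒ minimal covering band is its complement: 360° − 291.10° = 68.90°.
Band runs from +141.02° eastward to -150.08°, crossing the antimeridian.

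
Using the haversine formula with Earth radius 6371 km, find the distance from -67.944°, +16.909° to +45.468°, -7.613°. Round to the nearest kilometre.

12777 km

Δλ = -7.613 − 16.909 = -24.522°.
Δφ = 45.468 − -67.944 = 113.412°.
a = sin²(Δφ/2) + cos φ₁ · cos φ₂ · sin²(Δλ/2) = 0.710547.
c = 2·atan2(√a, √(1−a)) = 2.00545 rad → d = 6371·c ≈ 12776.70 km.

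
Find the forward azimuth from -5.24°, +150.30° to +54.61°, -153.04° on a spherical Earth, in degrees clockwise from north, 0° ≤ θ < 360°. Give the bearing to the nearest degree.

30°

Δλ = -153.04 − 150.30 = -303.34°; wrapped into (−180°, 180°]: 56.66°.
θ = atan2( sin Δλ · cos φ₂ , cos φ₁ · sin φ₂ − sin φ₁ · cos φ₂ · cos Δλ )
  = atan2(0.48383, 0.84089) = 29.915° → normalised to [0°, 360°): 29.915°.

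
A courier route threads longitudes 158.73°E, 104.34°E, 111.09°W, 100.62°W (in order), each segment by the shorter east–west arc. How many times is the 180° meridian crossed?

1

Leg 1: +158.73° → +104.34°, shortest Δλ = -54.39° (west) — does not cross 180°.
Leg 2: +104.34° → -111.09°, shortest Δλ = 144.57° (east) — crosses 180°.
Leg 3: -111.09° → -100.62°, shortest Δλ = 10.47° (east) — does not cross 180°.
Total crossings: 1.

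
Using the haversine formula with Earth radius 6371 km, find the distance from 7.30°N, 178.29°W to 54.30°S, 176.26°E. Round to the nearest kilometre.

Δλ = 176.26 − -178.29 = 354.55°; wrapped into (−180°, 180°]: -5.45°.
Δφ = -54.30 − 7.30 = -61.60°.
a = sin²(Δφ/2) + cos φ₁ · cos φ₂ · sin²(Δλ/2) = 0.263496.
c = 2·atan2(√a, √(1−a)) = 1.07809 rad → d = 6371·c ≈ 6868.54 km.

6869 km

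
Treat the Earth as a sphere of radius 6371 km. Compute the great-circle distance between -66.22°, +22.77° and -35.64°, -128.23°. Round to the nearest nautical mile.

Δλ = -128.23 − 22.77 = -151.00°.
Δφ = -35.64 − -66.22 = 30.58°.
a = sin²(Δφ/2) + cos φ₁ · cos φ₂ · sin²(Δλ/2) = 0.376696.
c = 2·atan2(√a, √(1−a)) = 1.32162 rad → d = 6371·c ≈ 8420.03 km ≈ 4546.45 nmi.

4546 nmi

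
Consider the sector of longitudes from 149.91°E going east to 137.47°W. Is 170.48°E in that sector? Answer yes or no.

Yes

Band width going east from +149.91° to -137.47°: ((-137.47 − 149.91) mod 360) = 72.62°.
Offset of +170.48° east of the west edge: ((170.48 − 149.91) mod 360) = 20.57°.
20.57° ≤ 72.62° ⇒ inside.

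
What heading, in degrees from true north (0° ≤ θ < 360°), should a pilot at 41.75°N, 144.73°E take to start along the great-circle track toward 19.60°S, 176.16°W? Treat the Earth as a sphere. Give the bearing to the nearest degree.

141°

Δλ = -176.16 − 144.73 = -320.89°; wrapped into (−180°, 180°]: 39.11°.
θ = atan2( sin Δλ · cos φ₂ , cos φ₁ · sin φ₂ − sin φ₁ · cos φ₂ · cos Δλ )
  = atan2(0.59426, -0.73701) = 141.120° → normalised to [0°, 360°): 141.120°.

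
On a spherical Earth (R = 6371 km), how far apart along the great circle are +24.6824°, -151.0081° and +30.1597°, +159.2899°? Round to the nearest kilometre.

Δλ = 159.2899 − -151.0081 = 310.2980°; wrapped into (−180°, 180°]: -49.7020°.
Δφ = 30.1597 − 24.6824 = 5.4773°.
a = sin²(Δφ/2) + cos φ₁ · cos φ₂ · sin²(Δλ/2) = 0.141040.
c = 2·atan2(√a, √(1−a)) = 0.76999 rad → d = 6371·c ≈ 4905.59 km.

4906 km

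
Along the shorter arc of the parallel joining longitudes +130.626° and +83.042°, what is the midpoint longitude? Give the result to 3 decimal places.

+106.834°

Signed shortest Δλ from +130.626° to +83.042° is -47.584°.
Midpoint longitude = +130.626° + (-47.584°)/2 = +130.626° − 23.792° = +106.834°.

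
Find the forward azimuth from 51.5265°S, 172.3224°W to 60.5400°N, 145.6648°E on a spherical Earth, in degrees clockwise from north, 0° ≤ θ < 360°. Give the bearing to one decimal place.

Δλ = 145.6648 − -172.3224 = 317.9872°; wrapped into (−180°, 180°]: -42.0128°.
θ = atan2( sin Δλ · cos φ₂ , cos φ₁ · sin φ₂ − sin φ₁ · cos φ₂ · cos Δλ )
  = atan2(-0.32917, 0.82779) = -21.685° → normalised to [0°, 360°): 338.315°.

338.3°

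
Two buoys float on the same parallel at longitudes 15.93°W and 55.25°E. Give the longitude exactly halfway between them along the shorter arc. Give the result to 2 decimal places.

Signed shortest Δλ from -15.93° to +55.25° is +71.18°.
Midpoint longitude = -15.93° + (+71.18°)/2 = -15.93° + 35.59° = +19.66°.

19.66°E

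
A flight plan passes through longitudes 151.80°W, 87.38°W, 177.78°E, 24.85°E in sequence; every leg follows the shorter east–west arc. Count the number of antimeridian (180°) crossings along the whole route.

1

Leg 1: -151.80° → -87.38°, shortest Δλ = 64.42° (east) — does not cross 180°.
Leg 2: -87.38° → +177.78°, shortest Δλ = -94.84° (west) — crosses 180°.
Leg 3: +177.78° → +24.85°, shortest Δλ = -152.93° (west) — does not cross 180°.
Total crossings: 1.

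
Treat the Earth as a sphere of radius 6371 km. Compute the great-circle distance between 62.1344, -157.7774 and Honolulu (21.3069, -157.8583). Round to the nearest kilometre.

Δλ = -157.8583 − -157.7774 = -0.0809°.
Δφ = 21.3069 − 62.1344 = -40.8275°.
a = sin²(Δφ/2) + cos φ₁ · cos φ₂ · sin²(Δλ/2) = 0.121660.
c = 2·atan2(√a, √(1−a)) = 0.71257 rad → d = 6371·c ≈ 4539.82 km.

4540 km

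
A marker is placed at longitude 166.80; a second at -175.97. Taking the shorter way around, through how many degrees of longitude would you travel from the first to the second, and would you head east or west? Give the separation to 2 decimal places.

17.23° east

Raw difference: -175.97 − 166.80 = -342.77°.
Normalise into (−180°, 180°]: -342.77° + 360° = 17.23°.
Positive ⇒ the second point lies to the east; separation 17.23°.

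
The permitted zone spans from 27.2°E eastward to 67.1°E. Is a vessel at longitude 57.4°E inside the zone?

Band width going east from +27.2° to +67.1°: ((67.1 − 27.2) mod 360) = 39.9°.
Offset of +57.4° east of the west edge: ((57.4 − 27.2) mod 360) = 30.2°.
30.2° ≤ 39.9° ⇒ inside.

Yes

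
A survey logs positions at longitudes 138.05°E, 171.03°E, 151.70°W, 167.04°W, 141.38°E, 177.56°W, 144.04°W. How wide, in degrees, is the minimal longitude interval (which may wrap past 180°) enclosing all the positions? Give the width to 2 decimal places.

77.91°

Sort the longitudes: -177.56°, -167.04°, -151.70°, -144.04°, +138.05°, +141.38°, +171.03°.
Eastward gaps between consecutive values (wrapping around): 10.52°, 15.34°, 7.66°, 282.09°, 3.33°, 29.65°, 11.41°.
Largest gap = 282.09° ⇒ minimal covering band is its complement: 360° − 282.09° = 77.91°.
Band runs from +138.05° eastward to -144.04°, crossing the antimeridian.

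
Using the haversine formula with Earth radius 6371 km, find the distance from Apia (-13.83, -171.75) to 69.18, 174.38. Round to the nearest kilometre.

Δλ = 174.38 − -171.75 = 346.13°; wrapped into (−180°, 180°]: -13.87°.
Δφ = 69.18 − -13.83 = 83.01°.
a = sin²(Δφ/2) + cos φ₁ · cos φ₂ · sin²(Δλ/2) = 0.444184.
c = 2·atan2(√a, √(1−a)) = 1.45893 rad → d = 6371·c ≈ 9294.84 km.

9295 km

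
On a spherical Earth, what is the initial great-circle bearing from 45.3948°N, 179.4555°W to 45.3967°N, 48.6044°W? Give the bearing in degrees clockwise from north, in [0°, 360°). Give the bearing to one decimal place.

Δλ = -48.6044 − -179.4555 = 130.8511°.
θ = atan2( sin Δλ · cos φ₂ , cos φ₁ · sin φ₂ − sin φ₁ · cos φ₂ · cos Δλ )
  = atan2(0.53115, 0.82697) = 32.712° → normalised to [0°, 360°): 32.712°.

32.7°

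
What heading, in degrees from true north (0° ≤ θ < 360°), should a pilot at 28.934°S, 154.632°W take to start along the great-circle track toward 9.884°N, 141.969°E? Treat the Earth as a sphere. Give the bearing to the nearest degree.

Δλ = 141.969 − -154.632 = 296.601°; wrapped into (−180°, 180°]: -63.399°.
θ = atan2( sin Δλ · cos φ₂ , cos φ₁ · sin φ₂ − sin φ₁ · cos φ₂ · cos Δλ )
  = atan2(-0.88087, 0.36365) = -67.568° → normalised to [0°, 360°): 292.432°.

292°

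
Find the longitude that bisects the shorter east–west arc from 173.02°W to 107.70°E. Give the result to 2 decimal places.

147.34°E

Signed shortest Δλ from -173.02° to +107.70° is -79.28°.
Midpoint longitude = -173.02° + (-79.28°)/2 = -173.02° − 39.64° = -212.66°.
Normalise into (−180°, 180°]: +147.34°.
(The naïve average (-173.02 + +107.70)/2 = -32.66° is on the wrong side of the globe.)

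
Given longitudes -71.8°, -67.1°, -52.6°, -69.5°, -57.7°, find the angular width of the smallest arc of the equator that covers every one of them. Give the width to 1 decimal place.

19.2°

Sort the longitudes: -71.8°, -69.5°, -67.1°, -57.7°, -52.6°.
Eastward gaps between consecutive values (wrapping around): 2.3°, 2.4°, 9.4°, 5.1°, 340.8°.
Largest gap = 340.8° ⇒ minimal covering band is its complement: 360° − 340.8° = 19.2°.
Band runs from -71.8° eastward to -52.6°.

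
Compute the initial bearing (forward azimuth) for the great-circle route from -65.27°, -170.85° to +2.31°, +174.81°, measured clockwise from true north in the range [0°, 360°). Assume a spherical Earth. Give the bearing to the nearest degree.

345°

Δλ = 174.81 − -170.85 = 345.66°; wrapped into (−180°, 180°]: -14.34°.
θ = atan2( sin Δλ · cos φ₂ , cos φ₁ · sin φ₂ − sin φ₁ · cos φ₂ · cos Δλ )
  = atan2(-0.24747, 0.89614) = -15.438° → normalised to [0°, 360°): 344.562°.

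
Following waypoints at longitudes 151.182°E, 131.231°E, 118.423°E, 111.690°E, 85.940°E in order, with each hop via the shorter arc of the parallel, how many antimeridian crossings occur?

Leg 1: +151.182° → +131.231°, shortest Δλ = -19.951° (west) — does not cross 180°.
Leg 2: +131.231° → +118.423°, shortest Δλ = -12.808° (west) — does not cross 180°.
Leg 3: +118.423° → +111.690°, shortest Δλ = -6.733° (west) — does not cross 180°.
Leg 4: +111.690° → +85.940°, shortest Δλ = -25.75° (west) — does not cross 180°.
Total crossings: 0.

0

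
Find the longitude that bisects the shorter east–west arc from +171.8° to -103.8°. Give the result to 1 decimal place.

Signed shortest Δλ from +171.8° to -103.8° is +84.4°.
Midpoint longitude = +171.8° + (+84.4°)/2 = +171.8° + 42.2° = +214.0°.
Normalise into (−180°, 180°]: -146.0°.
(The naïve average (+171.8 + -103.8)/2 = 34.0° is on the wrong side of the globe.)

-146.0°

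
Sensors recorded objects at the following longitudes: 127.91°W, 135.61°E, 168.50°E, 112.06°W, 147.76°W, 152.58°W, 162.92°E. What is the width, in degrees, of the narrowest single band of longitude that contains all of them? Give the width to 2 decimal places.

112.33°

Sort the longitudes: -152.58°, -147.76°, -127.91°, -112.06°, +135.61°, +162.92°, +168.50°.
Eastward gaps between consecutive values (wrapping around): 4.82°, 19.85°, 15.85°, 247.67°, 27.31°, 5.58°, 38.92°.
Largest gap = 247.67° ⇒ minimal covering band is its complement: 360° − 247.67° = 112.33°.
Band runs from +135.61° eastward to -112.06°, crossing the antimeridian.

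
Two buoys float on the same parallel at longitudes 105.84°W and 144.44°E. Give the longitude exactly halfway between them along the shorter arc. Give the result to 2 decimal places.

Signed shortest Δλ from -105.84° to +144.44° is -109.72°.
Midpoint longitude = -105.84° + (-109.72°)/2 = -105.84° − 54.86° = -160.70°.
(The naïve average (-105.84 + +144.44)/2 = 19.3° is on the wrong side of the globe.)

160.70°W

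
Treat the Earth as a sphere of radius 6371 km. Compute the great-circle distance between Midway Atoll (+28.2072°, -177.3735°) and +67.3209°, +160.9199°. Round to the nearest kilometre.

4587 km

Δλ = 160.9199 − -177.3735 = 338.2934°; wrapped into (−180°, 180°]: -21.7066°.
Δφ = 67.3209 − 28.2072 = 39.1137°.
a = sin²(Δφ/2) + cos φ₁ · cos φ₂ · sin²(Δλ/2) = 0.124099.
c = 2·atan2(√a, √(1−a)) = 0.72001 rad → d = 6371·c ≈ 4587.16 km.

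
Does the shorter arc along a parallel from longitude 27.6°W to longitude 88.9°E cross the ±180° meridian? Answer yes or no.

Signed shortest Δλ = ((88.9 − -27.6 + 180) mod 360) − 180 = 116.5°.
Going east by 116.5° from -27.6° reaches +88.9° without touching 180°.

No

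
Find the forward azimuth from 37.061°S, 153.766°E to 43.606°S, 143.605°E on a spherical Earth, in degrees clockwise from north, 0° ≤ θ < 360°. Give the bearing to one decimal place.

Δλ = 143.605 − 153.766 = -10.161°.
θ = atan2( sin Δλ · cos φ₂ , cos φ₁ · sin φ₂ − sin φ₁ · cos φ₂ · cos Δλ )
  = atan2(-0.12774, -0.12083) = -133.407° → normalised to [0°, 360°): 226.593°.

226.6°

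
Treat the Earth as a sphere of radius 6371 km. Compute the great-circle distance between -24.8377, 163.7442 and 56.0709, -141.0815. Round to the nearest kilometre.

Δλ = -141.0815 − 163.7442 = -304.8257°; wrapped into (−180°, 180°]: 55.1743°.
Δφ = 56.0709 − -24.8377 = 80.9086°.
a = sin²(Δφ/2) + cos φ₁ · cos φ₂ · sin²(Δλ/2) = 0.529627.
c = 2·atan2(√a, √(1−a)) = 1.63008 rad → d = 6371·c ≈ 10385.27 km.

10385 km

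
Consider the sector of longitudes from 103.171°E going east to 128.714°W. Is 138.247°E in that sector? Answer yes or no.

Yes

Band width going east from +103.171° to -128.714°: ((-128.714 − 103.171) mod 360) = 128.115°.
Offset of +138.247° east of the west edge: ((138.247 − 103.171) mod 360) = 35.076°.
35.076° ≤ 128.115° ⇒ inside.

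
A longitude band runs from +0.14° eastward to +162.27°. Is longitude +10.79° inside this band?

Band width going east from +0.14° to +162.27°: ((162.27 − 0.14) mod 360) = 162.13°.
Offset of +10.79° east of the west edge: ((10.79 − 0.14) mod 360) = 10.65°.
10.65° ≤ 162.13° ⇒ inside.

Yes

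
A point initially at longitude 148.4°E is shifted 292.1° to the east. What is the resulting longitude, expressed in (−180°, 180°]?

80.5°E

Start at +148.4°; shift +292.1° → +440.5°.
+440.5° lies outside (−180°, 180°]; subtract 360° → +80.5°.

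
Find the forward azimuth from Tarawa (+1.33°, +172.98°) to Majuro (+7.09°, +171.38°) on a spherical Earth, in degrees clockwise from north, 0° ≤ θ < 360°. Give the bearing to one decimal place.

344.6°

Δλ = 171.38 − 172.98 = -1.60°.
θ = atan2( sin Δλ · cos φ₂ , cos φ₁ · sin φ₂ − sin φ₁ · cos φ₂ · cos Δλ )
  = atan2(-0.02771, 0.10037) = -15.433° → normalised to [0°, 360°): 344.567°.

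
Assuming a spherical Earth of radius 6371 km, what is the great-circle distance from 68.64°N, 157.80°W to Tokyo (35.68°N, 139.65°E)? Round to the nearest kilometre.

5247 km

Δλ = 139.65 − -157.80 = 297.45°; wrapped into (−180°, 180°]: -62.55°.
Δφ = 35.68 − 68.64 = -32.96°.
a = sin²(Δφ/2) + cos φ₁ · cos φ₂ · sin²(Δλ/2) = 0.160212.
c = 2·atan2(√a, √(1−a)) = 0.82361 rad → d = 6371·c ≈ 5247.23 km.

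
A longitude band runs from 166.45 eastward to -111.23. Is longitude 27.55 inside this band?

Band width going east from +166.45° to -111.23°: ((-111.23 − 166.45) mod 360) = 82.32°.
Offset of +27.55° east of the west edge: ((27.55 − 166.45) mod 360) = 221.10°.
221.10° > 82.32° ⇒ outside.

No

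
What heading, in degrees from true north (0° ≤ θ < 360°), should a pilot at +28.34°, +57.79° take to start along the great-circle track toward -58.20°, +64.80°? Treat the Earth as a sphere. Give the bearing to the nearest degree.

Δλ = 64.80 − 57.79 = 7.01°.
θ = atan2( sin Δλ · cos φ₂ , cos φ₁ · sin φ₂ − sin φ₁ · cos φ₂ · cos Δλ )
  = atan2(0.06431, -0.99631) = 176.307° → normalised to [0°, 360°): 176.307°.

176°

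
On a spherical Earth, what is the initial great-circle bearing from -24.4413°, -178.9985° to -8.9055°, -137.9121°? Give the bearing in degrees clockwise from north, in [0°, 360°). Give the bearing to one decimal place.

75.6°

Δλ = -137.9121 − -178.9985 = 41.0864°.
θ = atan2( sin Δλ · cos φ₂ , cos φ₁ · sin φ₂ − sin φ₁ · cos φ₂ · cos Δλ )
  = atan2(0.64927, 0.16717) = 75.562° → normalised to [0°, 360°): 75.562°.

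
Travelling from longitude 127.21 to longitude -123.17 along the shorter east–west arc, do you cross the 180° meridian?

Yes

Naïve |-123.17 − 127.21| = 250.38° > 180°, so the shorter arc goes the other way round — across 180°.
Signed shortest Δλ = ((-123.17 − 127.21 + 180) mod 360) − 180 = 109.62°.
Going east by 109.62° from +127.21° passes through 180° before reaching -123.17°.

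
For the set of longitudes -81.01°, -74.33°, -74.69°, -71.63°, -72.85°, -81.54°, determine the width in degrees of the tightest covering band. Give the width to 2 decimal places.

9.91°

Sort the longitudes: -81.54°, -81.01°, -74.69°, -74.33°, -72.85°, -71.63°.
Eastward gaps between consecutive values (wrapping around): 0.53°, 6.32°, 0.36°, 1.48°, 1.22°, 350.09°.
Largest gap = 350.09° ⇒ minimal covering band is its complement: 360° − 350.09° = 9.91°.
Band runs from -81.54° eastward to -71.63°.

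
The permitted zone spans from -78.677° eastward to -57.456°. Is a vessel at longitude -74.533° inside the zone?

Yes

Band width going east from -78.677° to -57.456°: ((-57.456 − -78.677) mod 360) = 21.221°.
Offset of -74.533° east of the west edge: ((-74.533 − -78.677) mod 360) = 4.144°.
4.144° ≤ 21.221° ⇒ inside.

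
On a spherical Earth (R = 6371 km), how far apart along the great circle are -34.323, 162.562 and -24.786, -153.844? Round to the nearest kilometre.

Δλ = -153.844 − 162.562 = -316.406°; wrapped into (−180°, 180°]: 43.594°.
Δφ = -24.786 − -34.323 = 9.537°.
a = sin²(Δφ/2) + cos φ₁ · cos φ₂ · sin²(Δλ/2) = 0.110290.
c = 2·atan2(√a, √(1−a)) = 0.67706 rad → d = 6371·c ≈ 4313.54 km.

4314 km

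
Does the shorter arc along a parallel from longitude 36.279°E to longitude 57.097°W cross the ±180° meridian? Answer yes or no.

No

Signed shortest Δλ = ((-57.097 − 36.279 + 180) mod 360) − 180 = -93.376°.
Going west by 93.376° from +36.279° reaches -57.097° without touching 180°.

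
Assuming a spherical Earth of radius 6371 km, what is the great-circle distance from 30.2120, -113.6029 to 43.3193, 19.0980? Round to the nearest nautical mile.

5683 nmi

Δλ = 19.0980 − -113.6029 = 132.7009°.
Δφ = 43.3193 − 30.2120 = 13.1073°.
a = sin²(Δφ/2) + cos φ₁ · cos φ₂ · sin²(Δλ/2) = 0.540576.
c = 2·atan2(√a, √(1−a)) = 1.65204 rad → d = 6371·c ≈ 10525.13 km ≈ 5683.12 nmi.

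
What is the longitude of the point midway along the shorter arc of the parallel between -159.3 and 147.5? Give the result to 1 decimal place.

+174.1°

Signed shortest Δλ from -159.3° to +147.5° is -53.2°.
Midpoint longitude = -159.3° + (-53.2°)/2 = -159.3° − 26.6° = -185.9°.
Normalise into (−180°, 180°]: +174.1°.
(The naïve average (-159.3 + +147.5)/2 = -5.9° is on the wrong side of the globe.)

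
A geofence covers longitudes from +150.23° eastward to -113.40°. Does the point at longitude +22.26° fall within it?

Band width going east from +150.23° to -113.40°: ((-113.40 − 150.23) mod 360) = 96.37°.
Offset of +22.26° east of the west edge: ((22.26 − 150.23) mod 360) = 232.03°.
232.03° > 96.37° ⇒ outside.

No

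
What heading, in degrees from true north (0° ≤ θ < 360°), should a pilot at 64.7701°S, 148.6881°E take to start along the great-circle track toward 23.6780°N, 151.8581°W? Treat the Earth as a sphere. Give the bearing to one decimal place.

Δλ = -151.8581 − 148.6881 = -300.5462°; wrapped into (−180°, 180°]: 59.4538°.
θ = atan2( sin Δλ · cos φ₂ , cos φ₁ · sin φ₂ − sin φ₁ · cos φ₂ · cos Δλ )
  = atan2(0.78872, 0.59223) = 53.098° → normalised to [0°, 360°): 53.098°.

53.1°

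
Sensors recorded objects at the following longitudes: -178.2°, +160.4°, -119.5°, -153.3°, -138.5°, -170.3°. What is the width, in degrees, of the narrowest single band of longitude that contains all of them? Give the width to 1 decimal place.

80.1°

Sort the longitudes: -178.2°, -170.3°, -153.3°, -138.5°, -119.5°, +160.4°.
Eastward gaps between consecutive values (wrapping around): 7.9°, 17.0°, 14.8°, 19.0°, 279.9°, 21.4°.
Largest gap = 279.9° ⇒ minimal covering band is its complement: 360° − 279.9° = 80.1°.
Band runs from +160.4° eastward to -119.5°, crossing the antimeridian.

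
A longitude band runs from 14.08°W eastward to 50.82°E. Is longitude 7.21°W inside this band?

Yes

Band width going east from -14.08° to +50.82°: ((50.82 − -14.08) mod 360) = 64.90°.
Offset of -7.21° east of the west edge: ((-7.21 − -14.08) mod 360) = 6.87°.
6.87° ≤ 64.90° ⇒ inside.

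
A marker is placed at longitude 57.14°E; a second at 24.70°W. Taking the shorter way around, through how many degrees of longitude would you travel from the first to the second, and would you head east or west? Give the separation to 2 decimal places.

81.84° west

Raw difference: -24.70 − 57.14 = -81.84°.
Normalise into (−180°, 180°]: -81.84° stays -81.84°.
Negative ⇒ the second point lies to the west; separation 81.84°.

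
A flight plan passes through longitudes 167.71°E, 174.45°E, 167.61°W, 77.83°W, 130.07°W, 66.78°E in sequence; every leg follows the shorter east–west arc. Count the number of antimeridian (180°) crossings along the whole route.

Leg 1: +167.71° → +174.45°, shortest Δλ = 6.74° (east) — does not cross 180°.
Leg 2: +174.45° → -167.61°, shortest Δλ = 17.94° (east) — crosses 180°.
Leg 3: -167.61° → -77.83°, shortest Δλ = 89.78° (east) — does not cross 180°.
Leg 4: -77.83° → -130.07°, shortest Δλ = -52.24° (west) — does not cross 180°.
Leg 5: -130.07° → +66.78°, shortest Δλ = -163.15° (west) — crosses 180°.
Total crossings: 2.

2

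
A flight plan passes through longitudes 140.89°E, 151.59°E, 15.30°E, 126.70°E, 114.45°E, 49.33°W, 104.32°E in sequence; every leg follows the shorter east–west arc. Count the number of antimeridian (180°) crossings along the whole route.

Leg 1: +140.89° → +151.59°, shortest Δλ = 10.7° (east) — does not cross 180°.
Leg 2: +151.59° → +15.30°, shortest Δλ = -136.29° (west) — does not cross 180°.
Leg 3: +15.30° → +126.70°, shortest Δλ = 111.4° (east) — does not cross 180°.
Leg 4: +126.70° → +114.45°, shortest Δλ = -12.25° (west) — does not cross 180°.
Leg 5: +114.45° → -49.33°, shortest Δλ = -163.78° (west) — does not cross 180°.
Leg 6: -49.33° → +104.32°, shortest Δλ = 153.65° (east) — does not cross 180°.
Total crossings: 0.

0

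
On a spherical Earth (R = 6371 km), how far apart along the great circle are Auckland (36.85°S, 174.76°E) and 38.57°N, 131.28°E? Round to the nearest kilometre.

9497 km

Δλ = 131.28 − 174.76 = -43.48°.
Δφ = 38.57 − -36.85 = 75.42°.
a = sin²(Δφ/2) + cos φ₁ · cos φ₂ · sin²(Δλ/2) = 0.459968.
c = 2·atan2(√a, √(1−a)) = 1.49065 rad → d = 6371·c ≈ 9496.90 km.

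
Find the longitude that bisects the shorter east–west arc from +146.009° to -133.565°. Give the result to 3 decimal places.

-173.778°

Signed shortest Δλ from +146.009° to -133.565° is +80.426°.
Midpoint longitude = +146.009° + (+80.426°)/2 = +146.009° + 40.213° = +186.222°.
Normalise into (−180°, 180°]: -173.778°.
(The naïve average (+146.009 + -133.565)/2 = 6.222° is on the wrong side of the globe.)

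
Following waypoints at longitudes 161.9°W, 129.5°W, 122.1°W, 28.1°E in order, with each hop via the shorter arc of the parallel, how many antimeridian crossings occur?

0

Leg 1: -161.9° → -129.5°, shortest Δλ = 32.4° (east) — does not cross 180°.
Leg 2: -129.5° → -122.1°, shortest Δλ = 7.4° (east) — does not cross 180°.
Leg 3: -122.1° → +28.1°, shortest Δλ = 150.2° (east) — does not cross 180°.
Total crossings: 0.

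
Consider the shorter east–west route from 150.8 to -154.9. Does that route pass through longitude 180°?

Naïve |-154.9 − 150.8| = 305.7° > 180°, so the shorter arc goes the other way round — across 180°.
Signed shortest Δλ = ((-154.9 − 150.8 + 180) mod 360) − 180 = 54.3°.
Going east by 54.3° from +150.8° passes through 180° before reaching -154.9°.

Yes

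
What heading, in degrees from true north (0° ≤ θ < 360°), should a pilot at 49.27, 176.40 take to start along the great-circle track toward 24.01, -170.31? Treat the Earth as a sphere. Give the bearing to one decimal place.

152.8°

Δλ = -170.31 − 176.40 = -346.71°; wrapped into (−180°, 180°]: 13.29°.
θ = atan2( sin Δλ · cos φ₂ , cos φ₁ · sin φ₂ − sin φ₁ · cos φ₂ · cos Δλ )
  = atan2(0.20999, -0.40819) = 152.777° → normalised to [0°, 360°): 152.777°.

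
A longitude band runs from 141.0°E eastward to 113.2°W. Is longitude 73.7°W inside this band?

Band width going east from +141.0° to -113.2°: ((-113.2 − 141.0) mod 360) = 105.8°.
Offset of -73.7° east of the west edge: ((-73.7 − 141.0) mod 360) = 145.3°.
145.3° > 105.8° ⇒ outside.

No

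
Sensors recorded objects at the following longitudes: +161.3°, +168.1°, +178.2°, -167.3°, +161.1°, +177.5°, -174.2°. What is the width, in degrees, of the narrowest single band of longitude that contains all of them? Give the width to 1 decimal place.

Sort the longitudes: -174.2°, -167.3°, +161.1°, +161.3°, +168.1°, +177.5°, +178.2°.
Eastward gaps between consecutive values (wrapping around): 6.9°, 328.4°, 0.2°, 6.8°, 9.4°, 0.7°, 7.6°.
Largest gap = 328.4° ⇒ minimal covering band is its complement: 360° − 328.4° = 31.6°.
Band runs from +161.1° eastward to -167.3°, crossing the antimeridian.

31.6°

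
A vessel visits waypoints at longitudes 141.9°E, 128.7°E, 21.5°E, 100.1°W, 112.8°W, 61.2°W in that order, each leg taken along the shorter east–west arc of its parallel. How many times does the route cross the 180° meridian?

0

Leg 1: +141.9° → +128.7°, shortest Δλ = -13.2° (west) — does not cross 180°.
Leg 2: +128.7° → +21.5°, shortest Δλ = -107.2° (west) — does not cross 180°.
Leg 3: +21.5° → -100.1°, shortest Δλ = -121.6° (west) — does not cross 180°.
Leg 4: -100.1° → -112.8°, shortest Δλ = -12.7° (west) — does not cross 180°.
Leg 5: -112.8° → -61.2°, shortest Δλ = 51.6° (east) — does not cross 180°.
Total crossings: 0.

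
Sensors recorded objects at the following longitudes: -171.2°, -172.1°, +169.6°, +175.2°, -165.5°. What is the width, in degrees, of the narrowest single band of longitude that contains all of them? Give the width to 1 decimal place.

Sort the longitudes: -172.1°, -171.2°, -165.5°, +169.6°, +175.2°.
Eastward gaps between consecutive values (wrapping around): 0.9°, 5.7°, 335.1°, 5.6°, 12.7°.
Largest gap = 335.1° ⇒ minimal covering band is its complement: 360° − 335.1° = 24.9°.
Band runs from +169.6° eastward to -165.5°, crossing the antimeridian.

24.9°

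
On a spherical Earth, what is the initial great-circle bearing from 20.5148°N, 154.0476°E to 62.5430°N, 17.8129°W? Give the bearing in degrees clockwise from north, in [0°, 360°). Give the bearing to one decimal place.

356.2°

Δλ = -17.8129 − 154.0476 = -171.8605°.
θ = atan2( sin Δλ · cos φ₂ , cos φ₁ · sin φ₂ − sin φ₁ · cos φ₂ · cos Δλ )
  = atan2(-0.06528, 0.99104) = -3.769° → normalised to [0°, 360°): 356.231°.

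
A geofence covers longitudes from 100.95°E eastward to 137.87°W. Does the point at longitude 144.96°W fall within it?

Yes

Band width going east from +100.95° to -137.87°: ((-137.87 − 100.95) mod 360) = 121.18°.
Offset of -144.96° east of the west edge: ((-144.96 − 100.95) mod 360) = 114.09°.
114.09° ≤ 121.18° ⇒ inside.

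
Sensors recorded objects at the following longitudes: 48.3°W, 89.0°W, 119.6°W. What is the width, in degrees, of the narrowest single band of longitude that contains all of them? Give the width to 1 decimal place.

71.3°

Sort the longitudes: -119.6°, -89.0°, -48.3°.
Eastward gaps between consecutive values (wrapping around): 30.6°, 40.7°, 288.7°.
Largest gap = 288.7° ⇒ minimal covering band is its complement: 360° − 288.7° = 71.3°.
Band runs from -119.6° eastward to -48.3°.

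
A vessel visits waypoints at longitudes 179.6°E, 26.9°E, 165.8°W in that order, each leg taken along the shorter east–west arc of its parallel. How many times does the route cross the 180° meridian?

1

Leg 1: +179.6° → +26.9°, shortest Δλ = -152.7° (west) — does not cross 180°.
Leg 2: +26.9° → -165.8°, shortest Δλ = 167.3° (east) — crosses 180°.
Total crossings: 1.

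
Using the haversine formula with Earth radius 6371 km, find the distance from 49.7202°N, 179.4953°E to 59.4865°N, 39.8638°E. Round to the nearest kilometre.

Δλ = 39.8638 − 179.4953 = -139.6315°.
Δφ = 59.4865 − 49.7202 = 9.7663°.
a = sin²(Δφ/2) + cos φ₁ · cos φ₂ · sin²(Δλ/2) = 0.296431.
c = 2·atan2(√a, √(1−a)) = 1.15148 rad → d = 6371·c ≈ 7336.06 km.

7336 km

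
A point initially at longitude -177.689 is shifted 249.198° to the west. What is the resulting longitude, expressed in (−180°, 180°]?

Start at -177.689°; shift −249.198° → -426.887°.
-426.887° lies outside (−180°, 180°]; add 360° → -66.887°.

-66.887°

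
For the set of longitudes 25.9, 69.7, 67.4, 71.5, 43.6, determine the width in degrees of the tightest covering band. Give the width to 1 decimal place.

Sort the longitudes: +25.9°, +43.6°, +67.4°, +69.7°, +71.5°.
Eastward gaps between consecutive values (wrapping around): 17.7°, 23.8°, 2.3°, 1.8°, 314.4°.
Largest gap = 314.4° ⇒ minimal covering band is its complement: 360° − 314.4° = 45.6°.
Band runs from +25.9° eastward to +71.5°.

45.6°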